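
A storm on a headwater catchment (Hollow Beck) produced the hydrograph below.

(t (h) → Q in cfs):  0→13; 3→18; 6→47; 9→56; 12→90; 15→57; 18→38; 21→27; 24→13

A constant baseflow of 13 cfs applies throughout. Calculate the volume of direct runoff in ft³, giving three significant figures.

Direct-runoff ordinates (Q − Q_b): 0.0, 5.0, 34.0, 43.0, 77.0, 44.0, 25.0, 14.0, 0.0 cfs.
ΣQ_DR = 242.0 cfs.
With Δt = 3 h = 10800 s, V = ΣQ_DR · Δt = 242.0 × 10800 = 2.61 × 10^6 ft³.

V ≈ 2.61 × 10^6 ft³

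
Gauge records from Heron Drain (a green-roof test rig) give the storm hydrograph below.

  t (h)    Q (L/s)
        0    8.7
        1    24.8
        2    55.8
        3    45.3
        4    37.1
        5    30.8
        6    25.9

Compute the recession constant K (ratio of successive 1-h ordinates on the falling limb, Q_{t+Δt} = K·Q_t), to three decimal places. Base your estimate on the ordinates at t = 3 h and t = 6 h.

Using the recession-limb readings at t = 3 h and t = 6 h: Q falls from 45.3 to 25.9 L/s over 3 intervals.
K = (Q₂/Q₁)^(1/3) = (25.9/45.3)^(1/3) = 0.830.

K ≈ 0.830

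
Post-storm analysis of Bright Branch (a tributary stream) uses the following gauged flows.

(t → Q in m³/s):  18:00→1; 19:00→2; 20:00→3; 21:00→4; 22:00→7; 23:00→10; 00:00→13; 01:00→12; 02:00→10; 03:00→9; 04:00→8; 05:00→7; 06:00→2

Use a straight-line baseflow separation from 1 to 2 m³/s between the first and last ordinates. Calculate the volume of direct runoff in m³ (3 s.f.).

V ≈ 2.47 × 10^5 m³

Direct-runoff ordinates (Q − Q_b): 0.00, 0.92, 1.83, 2.75, 5.67, 8.58, 11.50, 10.42, 8.33, 7.25, 6.17, 5.08, 0.00 m³/s.
ΣQ_DR = 68.50 m³/s.
With Δt = 1 h = 3600 s, V = ΣQ_DR · Δt = 68.50 × 3600 = 2.47 × 10^5 m³.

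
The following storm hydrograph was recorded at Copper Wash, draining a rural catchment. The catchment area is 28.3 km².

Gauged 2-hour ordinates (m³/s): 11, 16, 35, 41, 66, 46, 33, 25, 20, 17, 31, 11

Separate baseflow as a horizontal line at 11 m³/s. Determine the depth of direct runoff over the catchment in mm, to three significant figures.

d ≈ 56.0 mm

Direct runoff: 0.0, 5.0, 24.0, 30.0, 55.0, 35.0, 22.0, 14.0, 9.0, 6.0, 20.0, 0.0 m³/s; ΣQ_DR = 220.0 m³/s.
V = ΣQ_DR · Δt = 220.0 × 7200 s = 1.584 × 10^6 m³.
Over A = 28.3 km², depth = V / A = 56.0 mm.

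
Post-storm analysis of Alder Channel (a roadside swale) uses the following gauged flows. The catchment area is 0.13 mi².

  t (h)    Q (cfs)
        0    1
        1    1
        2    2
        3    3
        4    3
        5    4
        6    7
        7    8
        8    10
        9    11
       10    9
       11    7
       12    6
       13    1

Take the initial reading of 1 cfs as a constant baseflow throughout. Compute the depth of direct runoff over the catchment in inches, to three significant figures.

Direct runoff: 0.0, 0.0, 1.0, 2.0, 2.0, 3.0, 6.0, 7.0, 9.0, 10.0, 8.0, 6.0, 5.0, 0.0 cfs; ΣQ_DR = 59.00 cfs.
V = ΣQ_DR · Δt = 59.00 × 3600 s = 2.124 × 10^5 ft³.
Over A = 0.13 mi², depth = V / A = 0.703 in.

d ≈ 0.703 in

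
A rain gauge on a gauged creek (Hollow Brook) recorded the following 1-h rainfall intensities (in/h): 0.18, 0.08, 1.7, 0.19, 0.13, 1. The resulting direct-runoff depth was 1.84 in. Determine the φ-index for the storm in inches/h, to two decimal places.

φ ≈ 0.43 in/h

Only the 2 blocks with intensity above φ contribute runoff: 1.7, 1 in/h.
Σ(I−φ)·Δt = d  ⇒  (1.7+1 − 2φ)·1 = 1.84
φ = (2.700 − 1.84/1) / 2 = 0.43 in/h.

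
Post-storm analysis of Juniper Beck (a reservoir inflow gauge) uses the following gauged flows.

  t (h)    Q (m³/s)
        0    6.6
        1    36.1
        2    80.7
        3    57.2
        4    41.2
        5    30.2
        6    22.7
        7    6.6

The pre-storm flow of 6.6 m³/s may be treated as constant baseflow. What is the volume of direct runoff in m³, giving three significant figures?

Direct-runoff ordinates (Q − Q_b): 0.0, 29.5, 74.1, 50.6, 34.6, 23.6, 16.1, 0.0 m³/s.
ΣQ_DR = 228.5 m³/s.
With Δt = 1 h = 3600 s, V = ΣQ_DR · Δt = 228.5 × 3600 = 8.23 × 10^5 m³.

V ≈ 8.23 × 10^5 m³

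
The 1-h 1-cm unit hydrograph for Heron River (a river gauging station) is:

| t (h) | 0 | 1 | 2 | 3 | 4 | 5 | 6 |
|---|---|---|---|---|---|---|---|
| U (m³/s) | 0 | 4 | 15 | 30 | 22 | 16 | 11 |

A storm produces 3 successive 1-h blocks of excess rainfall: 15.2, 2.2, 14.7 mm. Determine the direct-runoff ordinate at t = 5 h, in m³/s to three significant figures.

Q ≈ 73.3 m³/s

By discrete convolution, Q_j = Σ (P_i / 10 mm) · U_{j−i}.
At t = 5 h (j=5): Q = (15.2/10)·16 + (2.2/10)·22 + (14.7/10)·30 = 73.3 m³/s.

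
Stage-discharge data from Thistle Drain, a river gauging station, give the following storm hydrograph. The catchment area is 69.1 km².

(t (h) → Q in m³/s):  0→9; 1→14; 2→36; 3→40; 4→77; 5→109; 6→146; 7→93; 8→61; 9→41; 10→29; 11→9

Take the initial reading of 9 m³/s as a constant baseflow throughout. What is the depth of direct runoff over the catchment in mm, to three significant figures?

d ≈ 29.0 mm

Direct runoff: 0.0, 5.0, 27.0, 31.0, 68.0, 100.0, 137.0, 84.0, 52.0, 32.0, 20.0, 0.0 m³/s; ΣQ_DR = 556.0 m³/s.
V = ΣQ_DR · Δt = 556.0 × 3600 s = 2.002 × 10^6 m³.
Over A = 69.1 km², depth = V / A = 29.0 mm.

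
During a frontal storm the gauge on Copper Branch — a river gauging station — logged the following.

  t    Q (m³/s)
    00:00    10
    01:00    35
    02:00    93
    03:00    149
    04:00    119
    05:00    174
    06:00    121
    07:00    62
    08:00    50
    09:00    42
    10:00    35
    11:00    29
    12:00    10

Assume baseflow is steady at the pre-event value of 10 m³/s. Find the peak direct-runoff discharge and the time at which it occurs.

Q_p = 164.0 m³/s at t = 05:00

Subtracting baseflow gives direct-runoff ordinates: 0.0, 25.0, 83.0, 139.0, 109.0, 164.0, 111.0, 52.0, 40.0, 32.0, 25.0, 19.0, 0.0 m³/s.
The maximum is 164.0 m³/s, occurring at the reading for t = 05:00.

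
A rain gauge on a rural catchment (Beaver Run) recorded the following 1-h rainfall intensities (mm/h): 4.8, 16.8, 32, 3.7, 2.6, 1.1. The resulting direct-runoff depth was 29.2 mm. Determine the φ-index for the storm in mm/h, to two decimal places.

Only the 2 blocks with intensity above φ contribute runoff: 16.8, 32 mm/h.
Σ(I−φ)·Δt = d  ⇒  (16.8+32 − 2φ)·1 = 29.2
φ = (48.80 − 29.2/1) / 2 = 9.80 mm/h.

φ ≈ 9.80 mm/h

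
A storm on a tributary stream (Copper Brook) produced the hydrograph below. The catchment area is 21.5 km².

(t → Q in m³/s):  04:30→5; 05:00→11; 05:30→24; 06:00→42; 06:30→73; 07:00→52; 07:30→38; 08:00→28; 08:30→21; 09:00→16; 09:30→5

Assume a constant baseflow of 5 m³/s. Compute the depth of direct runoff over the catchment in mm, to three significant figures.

Direct runoff: 0.0, 6.0, 19.0, 37.0, 68.0, 47.0, 33.0, 23.0, 16.0, 11.0, 0.0 m³/s; ΣQ_DR = 260.0 m³/s.
V = ΣQ_DR · Δt = 260.0 × 1800 s = 4.680 × 10^5 m³.
Over A = 21.5 km², depth = V / A = 21.8 mm.

d ≈ 21.8 mm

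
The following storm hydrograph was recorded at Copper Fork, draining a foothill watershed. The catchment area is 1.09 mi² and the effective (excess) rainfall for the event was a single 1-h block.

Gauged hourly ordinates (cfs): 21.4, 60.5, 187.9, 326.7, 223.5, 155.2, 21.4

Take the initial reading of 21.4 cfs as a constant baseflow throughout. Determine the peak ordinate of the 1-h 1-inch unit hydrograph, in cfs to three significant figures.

Direct runoff: 0.0, 39.1, 166.5, 305.3, 202.1, 133.8, 0.0 cfs; ΣQ_DR = 846.8 cfs, peak = 305.3 cfs.
Runoff depth d = ΣQ_DR·Δt / A = 846.8 × 3600 / (1.09 mi²) = 1.204 in.
The 1-inch UH is the DRH scaled by (1 in)/d, so U_p = 305.3 × 1/1.204 = 254 cfs.

U_p ≈ 254 cfs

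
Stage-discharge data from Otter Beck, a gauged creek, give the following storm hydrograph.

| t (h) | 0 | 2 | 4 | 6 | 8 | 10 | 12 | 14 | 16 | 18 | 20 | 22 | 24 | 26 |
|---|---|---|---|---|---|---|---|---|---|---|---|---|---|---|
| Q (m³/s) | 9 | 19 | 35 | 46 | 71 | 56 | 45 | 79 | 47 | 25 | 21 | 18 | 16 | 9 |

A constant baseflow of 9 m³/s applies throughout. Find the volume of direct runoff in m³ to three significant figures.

Direct-runoff ordinates (Q − Q_b): 0.0, 10.0, 26.0, 37.0, 62.0, 47.0, 36.0, 70.0, 38.0, 16.0, 12.0, 9.0, 7.0, 0.0 m³/s.
ΣQ_DR = 370.0 m³/s.
With Δt = 2 h = 7200 s, V = ΣQ_DR · Δt = 370.0 × 7200 = 2.66 × 10^6 m³.

V ≈ 2.66 × 10^6 m³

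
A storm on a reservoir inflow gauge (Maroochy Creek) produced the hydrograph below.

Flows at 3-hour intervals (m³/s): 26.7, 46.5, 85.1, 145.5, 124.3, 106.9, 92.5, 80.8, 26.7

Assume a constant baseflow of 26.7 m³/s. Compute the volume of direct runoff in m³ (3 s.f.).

V ≈ 5.34 × 10^6 m³

Direct-runoff ordinates (Q − Q_b): 0.0, 19.8, 58.4, 118.8, 97.6, 80.2, 65.8, 54.1, 0.0 m³/s.
ΣQ_DR = 494.7 m³/s.
With Δt = 3 h = 10800 s, V = ΣQ_DR · Δt = 494.7 × 10800 = 5.34 × 10^6 m³.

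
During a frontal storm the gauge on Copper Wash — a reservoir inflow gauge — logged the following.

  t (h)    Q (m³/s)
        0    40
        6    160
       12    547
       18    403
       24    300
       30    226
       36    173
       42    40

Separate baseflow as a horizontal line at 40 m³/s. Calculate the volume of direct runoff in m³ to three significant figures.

V ≈ 3.39 × 10^7 m³

Direct-runoff ordinates (Q − Q_b): 0.0, 120.0, 507.0, 363.0, 260.0, 186.0, 133.0, 0.0 m³/s.
ΣQ_DR = 1569 m³/s.
With Δt = 6 h = 21600 s, V = ΣQ_DR · Δt = 1569 × 21600 = 3.39 × 10^7 m³.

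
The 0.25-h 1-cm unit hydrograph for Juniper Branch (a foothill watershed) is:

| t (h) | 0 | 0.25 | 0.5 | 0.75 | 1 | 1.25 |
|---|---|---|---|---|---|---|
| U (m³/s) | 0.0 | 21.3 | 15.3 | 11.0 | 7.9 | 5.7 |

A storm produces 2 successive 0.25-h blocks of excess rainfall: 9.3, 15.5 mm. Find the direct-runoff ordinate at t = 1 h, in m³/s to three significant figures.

By discrete convolution, Q_j = Σ (P_i / 10 mm) · U_{j−i}.
At t = 1 h (j=4): Q = (9.3/10)·7.9 + (15.5/10)·11.0 = 24.4 m³/s.

Q ≈ 24.4 m³/s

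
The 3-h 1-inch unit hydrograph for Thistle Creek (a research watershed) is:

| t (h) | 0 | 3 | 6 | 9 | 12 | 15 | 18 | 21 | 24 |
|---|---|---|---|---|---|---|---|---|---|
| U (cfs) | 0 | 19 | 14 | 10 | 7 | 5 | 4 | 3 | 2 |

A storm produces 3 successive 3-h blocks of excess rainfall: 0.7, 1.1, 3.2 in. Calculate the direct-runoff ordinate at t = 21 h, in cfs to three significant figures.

By discrete convolution, Q_j = Σ (P_i / 1 in) · U_{j−i}.
At t = 21 h (j=7): Q = (0.7/1)·3 + (1.1/1)·4 + (3.2/1)·5 = 22.5 cfs.

Q ≈ 22.5 cfs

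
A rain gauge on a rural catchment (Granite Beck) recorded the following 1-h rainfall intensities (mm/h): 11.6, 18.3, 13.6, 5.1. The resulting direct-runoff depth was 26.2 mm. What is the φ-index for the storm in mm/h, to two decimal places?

φ ≈ 5.77 mm/h

Only the 3 blocks with intensity above φ contribute runoff: 11.6, 18.3, 13.6 mm/h.
Σ(I−φ)·Δt = d  ⇒  (11.6+18.3+13.6 − 3φ)·1 = 26.2
φ = (43.50 − 26.2/1) / 3 = 5.77 mm/h.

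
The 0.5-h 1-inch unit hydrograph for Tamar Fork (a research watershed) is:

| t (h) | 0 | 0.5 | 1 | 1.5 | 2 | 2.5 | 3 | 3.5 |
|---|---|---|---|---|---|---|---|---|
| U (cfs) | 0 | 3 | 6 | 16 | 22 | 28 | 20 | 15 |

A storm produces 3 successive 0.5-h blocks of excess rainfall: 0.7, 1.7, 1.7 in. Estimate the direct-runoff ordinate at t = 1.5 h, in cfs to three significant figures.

By discrete convolution, Q_j = Σ (P_i / 1 in) · U_{j−i}.
At t = 1.5 h (j=3): Q = (0.7/1)·16 + (1.7/1)·6 + (1.7/1)·3 = 26.5 cfs.

Q ≈ 26.5 cfs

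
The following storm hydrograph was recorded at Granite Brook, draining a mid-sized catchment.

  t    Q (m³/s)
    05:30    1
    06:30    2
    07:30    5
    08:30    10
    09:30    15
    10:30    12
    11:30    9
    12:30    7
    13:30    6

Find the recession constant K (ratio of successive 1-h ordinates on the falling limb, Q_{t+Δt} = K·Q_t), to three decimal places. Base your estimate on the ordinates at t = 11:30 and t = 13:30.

K ≈ 0.816

Using the recession-limb readings at t = 11:30 and t = 13:30: Q falls from 9 to 6 m³/s over 2 intervals.
K = (Q₂/Q₁)^(1/2) = (6/9)^(1/2) = 0.816.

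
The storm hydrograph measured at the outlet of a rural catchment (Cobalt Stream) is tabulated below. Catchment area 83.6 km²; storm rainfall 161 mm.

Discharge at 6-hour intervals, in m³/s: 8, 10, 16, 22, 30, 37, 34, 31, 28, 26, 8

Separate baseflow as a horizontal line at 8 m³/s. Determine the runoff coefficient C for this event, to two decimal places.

C ≈ 0.26

ΣQ_DR = 162.0 m³/s; V = ΣQ_DR·Δt = 3.499 × 10^6 m³.
Runoff depth d = V / A = 41.86 mm.
C = d / P = 41.86 / 161 = 0.26.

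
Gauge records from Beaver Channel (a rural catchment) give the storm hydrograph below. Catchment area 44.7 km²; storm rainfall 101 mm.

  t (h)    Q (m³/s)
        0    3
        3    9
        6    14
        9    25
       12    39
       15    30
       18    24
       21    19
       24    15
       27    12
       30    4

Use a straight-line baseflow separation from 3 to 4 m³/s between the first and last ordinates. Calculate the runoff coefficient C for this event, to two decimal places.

C ≈ 0.37

ΣQ_DR = 155.5 m³/s; V = ΣQ_DR·Δt = 1.679 × 10^6 m³.
Runoff depth d = V / A = 37.57 mm.
C = d / P = 37.57 / 101 = 0.37.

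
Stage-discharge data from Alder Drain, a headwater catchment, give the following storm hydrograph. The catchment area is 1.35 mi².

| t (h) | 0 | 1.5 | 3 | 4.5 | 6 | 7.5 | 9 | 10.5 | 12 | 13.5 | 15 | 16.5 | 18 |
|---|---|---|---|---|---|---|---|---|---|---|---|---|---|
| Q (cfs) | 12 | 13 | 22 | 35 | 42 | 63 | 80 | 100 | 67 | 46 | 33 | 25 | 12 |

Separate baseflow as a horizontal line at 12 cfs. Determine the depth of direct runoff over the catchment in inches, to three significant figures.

Direct runoff: 0.0, 1.0, 10.0, 23.0, 30.0, 51.0, 68.0, 88.0, 55.0, 34.0, 21.0, 13.0, 0.0 cfs; ΣQ_DR = 394.0 cfs.
V = ΣQ_DR · Δt = 394.0 × 5400 s = 2.128 × 10^6 ft³.
Over A = 1.35 mi², depth = V / A = 0.678 in.

d ≈ 0.678 in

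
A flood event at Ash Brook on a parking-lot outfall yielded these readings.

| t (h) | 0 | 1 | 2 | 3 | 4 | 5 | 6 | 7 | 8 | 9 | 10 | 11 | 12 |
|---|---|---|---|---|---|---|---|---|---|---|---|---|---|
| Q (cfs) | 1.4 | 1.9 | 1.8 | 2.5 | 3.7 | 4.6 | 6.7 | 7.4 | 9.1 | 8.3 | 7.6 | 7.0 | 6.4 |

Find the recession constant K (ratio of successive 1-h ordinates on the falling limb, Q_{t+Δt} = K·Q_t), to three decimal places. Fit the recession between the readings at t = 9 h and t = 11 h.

K ≈ 0.918

Using the recession-limb readings at t = 9 h and t = 11 h: Q falls from 8.3 to 7.0 cfs over 2 intervals.
K = (Q₂/Q₁)^(1/2) = (7.0/8.3)^(1/2) = 0.918.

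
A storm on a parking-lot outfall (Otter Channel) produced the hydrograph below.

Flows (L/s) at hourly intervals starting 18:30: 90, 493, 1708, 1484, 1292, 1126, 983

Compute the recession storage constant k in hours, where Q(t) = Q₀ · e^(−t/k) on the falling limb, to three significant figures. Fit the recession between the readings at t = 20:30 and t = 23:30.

k ≈ 7.20 h

On the falling limb, Q drops from 1708 to 1126 L/s between t = 20:30 and t = 23:30 (Δt = 3 h).
k = −Δt / ln(Q₂/Q₁) = −3 / ln(1126/1708) = 7.20 h.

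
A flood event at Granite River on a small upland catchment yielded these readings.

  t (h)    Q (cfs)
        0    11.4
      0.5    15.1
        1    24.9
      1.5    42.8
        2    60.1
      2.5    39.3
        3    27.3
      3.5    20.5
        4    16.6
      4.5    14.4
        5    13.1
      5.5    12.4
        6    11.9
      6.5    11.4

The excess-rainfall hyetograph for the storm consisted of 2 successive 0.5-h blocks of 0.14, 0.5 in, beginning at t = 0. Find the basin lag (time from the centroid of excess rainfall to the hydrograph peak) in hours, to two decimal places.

Centroid of excess rainfall: t_c = Σ P_i·t̄_i / ΣP_i = 0.6406 h (block centres at 0.25, 0.75 h).
Hydrograph peak occurs at t = 2 h, so basin lag t_L = 2 − 0.6406 = 1.36 h.

t_L ≈ 1.36 h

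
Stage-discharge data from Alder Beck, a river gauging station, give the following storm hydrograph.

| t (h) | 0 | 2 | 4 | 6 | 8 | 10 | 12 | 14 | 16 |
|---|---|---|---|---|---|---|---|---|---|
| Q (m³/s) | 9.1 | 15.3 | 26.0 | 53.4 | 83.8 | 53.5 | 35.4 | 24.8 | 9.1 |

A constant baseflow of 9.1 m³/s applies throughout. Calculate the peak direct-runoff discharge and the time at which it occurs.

Q_p = 74.7 m³/s at t = 8 h

Subtracting baseflow gives direct-runoff ordinates: 0.0, 6.2, 16.9, 44.3, 74.7, 44.4, 26.3, 15.7, 0.0 m³/s.
The maximum is 74.7 m³/s, occurring at the reading for t = 8 h.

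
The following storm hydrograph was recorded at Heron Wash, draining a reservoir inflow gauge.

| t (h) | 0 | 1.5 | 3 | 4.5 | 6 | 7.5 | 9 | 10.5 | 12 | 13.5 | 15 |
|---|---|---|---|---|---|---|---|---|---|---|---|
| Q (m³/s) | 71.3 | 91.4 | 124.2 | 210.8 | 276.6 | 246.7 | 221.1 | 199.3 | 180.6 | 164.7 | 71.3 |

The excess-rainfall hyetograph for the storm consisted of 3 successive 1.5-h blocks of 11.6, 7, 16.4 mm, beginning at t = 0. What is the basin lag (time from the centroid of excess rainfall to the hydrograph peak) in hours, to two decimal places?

t_L ≈ 3.54 h

Centroid of excess rainfall: t_c = Σ P_i·t̄_i / ΣP_i = 2.4557 h (block centres at 0.75, 2.25, 3.75 h).
Hydrograph peak occurs at t = 6 h, so basin lag t_L = 6 − 2.4557 = 3.54 h.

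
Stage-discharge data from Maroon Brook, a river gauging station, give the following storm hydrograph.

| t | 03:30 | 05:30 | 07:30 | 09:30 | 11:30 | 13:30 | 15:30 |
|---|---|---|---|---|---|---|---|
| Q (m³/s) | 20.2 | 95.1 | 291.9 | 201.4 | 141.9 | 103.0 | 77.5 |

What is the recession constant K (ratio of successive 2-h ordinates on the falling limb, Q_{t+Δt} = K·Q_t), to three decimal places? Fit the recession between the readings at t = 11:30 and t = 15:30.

K ≈ 0.739

Using the recession-limb readings at t = 11:30 and t = 15:30: Q falls from 141.9 to 77.5 m³/s over 2 intervals.
K = (Q₂/Q₁)^(1/2) = (77.5/141.9)^(1/2) = 0.739.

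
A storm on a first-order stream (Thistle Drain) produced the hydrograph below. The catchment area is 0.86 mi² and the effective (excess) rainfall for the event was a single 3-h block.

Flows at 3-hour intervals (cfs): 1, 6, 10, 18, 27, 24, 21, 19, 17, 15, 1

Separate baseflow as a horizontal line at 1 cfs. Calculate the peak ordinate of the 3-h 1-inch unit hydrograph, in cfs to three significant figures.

Direct runoff: 0.0, 5.0, 9.0, 17.0, 26.0, 23.0, 20.0, 18.0, 16.0, 14.0, 0.0 cfs; ΣQ_DR = 148.0 cfs, peak = 26.0 cfs.
Runoff depth d = ΣQ_DR·Δt / A = 148.0 × 10800 / (0.86 mi²) = 0.8000 in.
The 1-inch UH is the DRH scaled by (1 in)/d, so U_p = 26.0 × 1/0.8000 = 32.5 cfs.

U_p ≈ 32.5 cfs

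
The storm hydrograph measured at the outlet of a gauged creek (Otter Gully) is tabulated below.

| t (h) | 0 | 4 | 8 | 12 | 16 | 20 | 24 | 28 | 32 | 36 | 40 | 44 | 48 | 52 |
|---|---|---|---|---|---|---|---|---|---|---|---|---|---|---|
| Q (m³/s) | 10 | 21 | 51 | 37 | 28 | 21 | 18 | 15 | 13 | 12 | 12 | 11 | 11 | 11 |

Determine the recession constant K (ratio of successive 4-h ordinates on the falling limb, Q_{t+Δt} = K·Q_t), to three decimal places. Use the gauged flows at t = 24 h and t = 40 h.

K ≈ 0.904

Using the recession-limb readings at t = 24 h and t = 40 h: Q falls from 18 to 12 m³/s over 4 intervals.
K = (Q₂/Q₁)^(1/4) = (12/18)^(1/4) = 0.904.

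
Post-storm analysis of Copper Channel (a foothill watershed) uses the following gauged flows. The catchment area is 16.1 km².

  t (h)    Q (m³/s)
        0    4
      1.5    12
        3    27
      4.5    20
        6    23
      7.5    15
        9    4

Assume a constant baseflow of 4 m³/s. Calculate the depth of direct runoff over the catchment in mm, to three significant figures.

d ≈ 25.8 mm

Direct runoff: 0.0, 8.0, 23.0, 16.0, 19.0, 11.0, 0.0 m³/s; ΣQ_DR = 77.00 m³/s.
V = ΣQ_DR · Δt = 77.00 × 5400 s = 4.158 × 10^5 m³.
Over A = 16.1 km², depth = V / A = 25.8 mm.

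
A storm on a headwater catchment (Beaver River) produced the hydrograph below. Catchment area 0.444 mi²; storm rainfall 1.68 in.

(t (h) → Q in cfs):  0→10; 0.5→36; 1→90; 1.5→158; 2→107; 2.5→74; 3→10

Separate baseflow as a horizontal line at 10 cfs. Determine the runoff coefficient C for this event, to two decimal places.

C ≈ 0.43

ΣQ_DR = 415.0 cfs; V = ΣQ_DR·Δt = 7.470 × 10^5 ft³.
Runoff depth d = V / A = 0.7242 in.
C = d / P = 0.7242 / 1.68 = 0.43.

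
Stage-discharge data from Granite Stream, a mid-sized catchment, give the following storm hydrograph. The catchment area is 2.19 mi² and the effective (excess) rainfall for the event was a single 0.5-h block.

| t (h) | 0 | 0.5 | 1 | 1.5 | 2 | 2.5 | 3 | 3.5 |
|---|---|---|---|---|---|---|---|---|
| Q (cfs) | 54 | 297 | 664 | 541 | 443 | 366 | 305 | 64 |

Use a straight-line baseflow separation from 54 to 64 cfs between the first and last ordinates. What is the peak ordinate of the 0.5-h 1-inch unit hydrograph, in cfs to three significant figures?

U_p ≈ 759 cfs

Direct runoff: 0.00, 241.57, 607.14, 482.71, 383.29, 304.86, 242.43, 0.00 cfs; ΣQ_DR = 2262 cfs, peak = 607.14 cfs.
Runoff depth d = ΣQ_DR·Δt / A = 2262 × 1800 / (2.19 mi²) = 0.8003 in.
The 1-inch UH is the DRH scaled by (1 in)/d, so U_p = 607.14 × 1/0.8003 = 759 cfs.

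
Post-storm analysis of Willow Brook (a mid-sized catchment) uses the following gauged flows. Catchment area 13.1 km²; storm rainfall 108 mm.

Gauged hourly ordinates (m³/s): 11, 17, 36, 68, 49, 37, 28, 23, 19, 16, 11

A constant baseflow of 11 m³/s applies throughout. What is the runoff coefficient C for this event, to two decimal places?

C ≈ 0.49

ΣQ_DR = 194.0 m³/s; V = ΣQ_DR·Δt = 6.984 × 10^5 m³.
Runoff depth d = V / A = 53.31 mm.
C = d / P = 53.31 / 108 = 0.49.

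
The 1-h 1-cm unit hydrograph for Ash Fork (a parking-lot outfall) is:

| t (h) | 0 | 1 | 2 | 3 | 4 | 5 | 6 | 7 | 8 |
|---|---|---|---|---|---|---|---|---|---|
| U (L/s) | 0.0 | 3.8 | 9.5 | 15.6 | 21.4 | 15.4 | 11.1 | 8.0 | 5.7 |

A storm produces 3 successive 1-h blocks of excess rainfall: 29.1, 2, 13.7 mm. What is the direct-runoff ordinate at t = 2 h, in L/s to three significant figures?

By discrete convolution, Q_j = Σ (P_i / 10 mm) · U_{j−i}.
At t = 2 h (j=2): Q = (29.1/10)·9.5 + (2/10)·3.8 + (13.7/10)·0.0 = 28.4 L/s.

Q ≈ 28.4 L/s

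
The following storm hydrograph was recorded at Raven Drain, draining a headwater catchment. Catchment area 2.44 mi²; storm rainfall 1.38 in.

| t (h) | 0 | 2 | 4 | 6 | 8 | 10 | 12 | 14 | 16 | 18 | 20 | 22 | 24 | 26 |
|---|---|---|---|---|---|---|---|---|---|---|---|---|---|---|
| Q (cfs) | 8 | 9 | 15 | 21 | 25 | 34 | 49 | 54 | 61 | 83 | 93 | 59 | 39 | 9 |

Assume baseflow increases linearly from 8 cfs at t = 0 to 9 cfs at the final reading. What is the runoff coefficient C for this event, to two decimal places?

C ≈ 0.40

ΣQ_DR = 440.0 cfs; V = ΣQ_DR·Δt = 3.168 × 10^6 ft³.
Runoff depth d = V / A = 0.5589 in.
C = d / P = 0.5589 / 1.38 = 0.40.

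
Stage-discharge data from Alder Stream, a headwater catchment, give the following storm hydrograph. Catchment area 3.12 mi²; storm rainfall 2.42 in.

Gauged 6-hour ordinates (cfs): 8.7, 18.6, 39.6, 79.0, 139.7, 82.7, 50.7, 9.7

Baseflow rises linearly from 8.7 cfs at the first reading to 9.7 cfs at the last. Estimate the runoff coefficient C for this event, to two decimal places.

ΣQ_DR = 355.1 cfs; V = ΣQ_DR·Δt = 7.670 × 10^6 ft³.
Runoff depth d = V / A = 1.058 in.
C = d / P = 1.058 / 2.42 = 0.44.

C ≈ 0.44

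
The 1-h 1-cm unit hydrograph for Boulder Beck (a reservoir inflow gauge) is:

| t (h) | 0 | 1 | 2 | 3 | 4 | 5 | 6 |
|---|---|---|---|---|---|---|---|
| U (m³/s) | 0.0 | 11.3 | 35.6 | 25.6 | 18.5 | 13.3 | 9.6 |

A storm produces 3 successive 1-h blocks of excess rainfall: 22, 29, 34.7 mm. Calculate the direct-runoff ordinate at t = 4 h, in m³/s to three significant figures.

By discrete convolution, Q_j = Σ (P_i / 10 mm) · U_{j−i}.
At t = 4 h (j=4): Q = (22/10)·18.5 + (29/10)·25.6 + (34.7/10)·35.6 = 238 m³/s.

Q ≈ 238 m³/s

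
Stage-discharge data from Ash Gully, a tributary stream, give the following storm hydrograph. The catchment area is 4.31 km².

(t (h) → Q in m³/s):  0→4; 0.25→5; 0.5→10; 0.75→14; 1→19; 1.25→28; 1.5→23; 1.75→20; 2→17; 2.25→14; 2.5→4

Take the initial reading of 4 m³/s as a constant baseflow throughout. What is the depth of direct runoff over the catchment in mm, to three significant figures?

d ≈ 23.8 mm

Direct runoff: 0.0, 1.0, 6.0, 10.0, 15.0, 24.0, 19.0, 16.0, 13.0, 10.0, 0.0 m³/s; ΣQ_DR = 114.0 m³/s.
V = ΣQ_DR · Δt = 114.0 × 900 s = 1.026 × 10^5 m³.
Over A = 4.31 km², depth = V / A = 23.8 mm.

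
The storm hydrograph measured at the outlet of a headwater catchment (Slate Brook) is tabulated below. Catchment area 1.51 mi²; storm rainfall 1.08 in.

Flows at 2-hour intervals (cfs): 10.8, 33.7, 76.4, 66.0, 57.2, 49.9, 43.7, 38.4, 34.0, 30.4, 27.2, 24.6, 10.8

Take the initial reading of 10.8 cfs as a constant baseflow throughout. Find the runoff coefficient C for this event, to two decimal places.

ΣQ_DR = 362.7 cfs; V = ΣQ_DR·Δt = 2.611 × 10^6 ft³.
Runoff depth d = V / A = 0.7444 in.
C = d / P = 0.7444 / 1.08 = 0.69.

C ≈ 0.69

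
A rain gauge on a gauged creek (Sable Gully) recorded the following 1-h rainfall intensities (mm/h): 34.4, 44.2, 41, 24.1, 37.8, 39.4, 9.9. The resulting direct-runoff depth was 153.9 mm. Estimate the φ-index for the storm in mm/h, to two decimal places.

Only the 6 blocks with intensity above φ contribute runoff: 34.4, 44.2, 41, 24.1, 37.8, 39.4 mm/h.
Σ(I−φ)·Δt = d  ⇒  (34.4+44.2+41+24.1+37.8+39.4 − 6φ)·1 = 153.9
φ = (220.9 − 153.9/1) / 6 = 11.17 mm/h.

φ ≈ 11.17 mm/h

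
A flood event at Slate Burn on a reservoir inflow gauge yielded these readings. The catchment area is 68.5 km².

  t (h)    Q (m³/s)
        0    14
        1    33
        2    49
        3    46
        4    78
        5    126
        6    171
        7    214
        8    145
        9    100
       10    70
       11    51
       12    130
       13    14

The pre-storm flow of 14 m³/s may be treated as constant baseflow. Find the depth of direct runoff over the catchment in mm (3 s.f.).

d ≈ 54.9 mm

Direct runoff: 0.0, 19.0, 35.0, 32.0, 64.0, 112.0, 157.0, 200.0, 131.0, 86.0, 56.0, 37.0, 116.0, 0.0 m³/s; ΣQ_DR = 1045 m³/s.
V = ΣQ_DR · Δt = 1045 × 3600 s = 3.762 × 10^6 m³.
Over A = 68.5 km², depth = V / A = 54.9 mm.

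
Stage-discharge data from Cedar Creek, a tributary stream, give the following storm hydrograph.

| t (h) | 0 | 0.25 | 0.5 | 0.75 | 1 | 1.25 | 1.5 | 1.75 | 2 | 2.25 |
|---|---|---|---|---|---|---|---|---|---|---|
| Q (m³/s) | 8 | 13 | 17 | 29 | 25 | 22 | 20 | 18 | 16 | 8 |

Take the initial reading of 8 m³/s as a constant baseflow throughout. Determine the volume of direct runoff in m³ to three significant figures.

Direct-runoff ordinates (Q − Q_b): 0.0, 5.0, 9.0, 21.0, 17.0, 14.0, 12.0, 10.0, 8.0, 0.0 m³/s.
ΣQ_DR = 96.00 m³/s.
With Δt = 0.25 h = 900 s, V = ΣQ_DR · Δt = 96.00 × 900 = 86400 m³.

V ≈ 86400 m³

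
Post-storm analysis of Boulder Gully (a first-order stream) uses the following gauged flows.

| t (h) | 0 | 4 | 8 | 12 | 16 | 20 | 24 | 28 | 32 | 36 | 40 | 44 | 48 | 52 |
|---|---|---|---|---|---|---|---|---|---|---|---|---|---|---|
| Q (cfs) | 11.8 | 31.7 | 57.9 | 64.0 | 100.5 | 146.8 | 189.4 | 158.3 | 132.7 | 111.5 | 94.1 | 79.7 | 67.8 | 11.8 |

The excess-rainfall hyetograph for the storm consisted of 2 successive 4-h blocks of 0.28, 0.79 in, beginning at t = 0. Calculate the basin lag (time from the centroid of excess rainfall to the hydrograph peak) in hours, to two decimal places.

t_L ≈ 19.05 h

Centroid of excess rainfall: t_c = Σ P_i·t̄_i / ΣP_i = 4.9533 h (block centres at 2, 6 h).
Hydrograph peak occurs at t = 24 h, so basin lag t_L = 24 − 4.9533 = 19.05 h.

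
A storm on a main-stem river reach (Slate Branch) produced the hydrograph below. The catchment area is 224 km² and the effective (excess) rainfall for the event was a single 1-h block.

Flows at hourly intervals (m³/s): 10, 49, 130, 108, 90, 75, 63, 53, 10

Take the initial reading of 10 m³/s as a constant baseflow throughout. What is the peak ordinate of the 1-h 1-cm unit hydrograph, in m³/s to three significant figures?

Direct runoff: 0.0, 39.0, 120.0, 98.0, 80.0, 65.0, 53.0, 43.0, 0.0 m³/s; ΣQ_DR = 498.0 m³/s, peak = 120.0 m³/s.
Runoff depth d = ΣQ_DR·Δt / A = 498.0 × 3600 / (224 km²) = 8.004 mm.
The 1-cm UH is the DRH scaled by (10 mm)/d, so U_p = 120.0 × 10/8.004 = 150 m³/s.

U_p ≈ 150 m³/s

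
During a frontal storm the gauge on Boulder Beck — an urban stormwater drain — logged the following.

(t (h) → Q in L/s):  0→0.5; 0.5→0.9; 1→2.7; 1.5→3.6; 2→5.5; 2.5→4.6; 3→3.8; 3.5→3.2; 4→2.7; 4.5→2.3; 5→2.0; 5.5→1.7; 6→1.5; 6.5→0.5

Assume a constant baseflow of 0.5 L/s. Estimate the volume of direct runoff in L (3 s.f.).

Direct-runoff ordinates (Q − Q_b): 0.0, 0.4, 2.2, 3.1, 5.0, 4.1, 3.3, 2.7, 2.2, 1.8, 1.5, 1.2, 1.0, 0.0 L/s.
ΣQ_DR = 28.50 L/s.
With Δt = 0.5 h = 1800 s, V = ΣQ_DR · Δt = 28.50 × 1800 = 51300 L.

V ≈ 51300 L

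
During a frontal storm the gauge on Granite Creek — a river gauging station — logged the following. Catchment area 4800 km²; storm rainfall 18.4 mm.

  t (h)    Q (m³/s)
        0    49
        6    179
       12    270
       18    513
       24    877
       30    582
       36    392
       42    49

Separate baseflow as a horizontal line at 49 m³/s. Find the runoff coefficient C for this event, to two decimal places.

C ≈ 0.62

ΣQ_DR = 2519 m³/s; V = ΣQ_DR·Δt = 5.441 × 10^7 m³.
Runoff depth d = V / A = 11.34 mm.
C = d / P = 11.34 / 18.4 = 0.62.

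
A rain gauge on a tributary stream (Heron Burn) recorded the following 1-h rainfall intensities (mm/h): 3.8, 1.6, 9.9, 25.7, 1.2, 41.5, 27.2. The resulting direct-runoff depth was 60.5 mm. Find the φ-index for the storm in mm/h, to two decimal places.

Only the 3 blocks with intensity above φ contribute runoff: 25.7, 41.5, 27.2 mm/h.
Σ(I−φ)·Δt = d  ⇒  (25.7+41.5+27.2 − 3φ)·1 = 60.5
φ = (94.40 − 60.5/1) / 3 = 11.30 mm/h.

φ ≈ 11.30 mm/h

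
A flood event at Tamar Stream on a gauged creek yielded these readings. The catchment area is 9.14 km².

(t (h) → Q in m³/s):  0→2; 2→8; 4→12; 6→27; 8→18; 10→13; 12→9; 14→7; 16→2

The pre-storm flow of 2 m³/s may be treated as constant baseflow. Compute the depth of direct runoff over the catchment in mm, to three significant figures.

Direct runoff: 0.0, 6.0, 10.0, 25.0, 16.0, 11.0, 7.0, 5.0, 0.0 m³/s; ΣQ_DR = 80.00 m³/s.
V = ΣQ_DR · Δt = 80.00 × 7200 s = 5.760 × 10^5 m³.
Over A = 9.14 km², depth = V / A = 63.0 mm.

d ≈ 63.0 mm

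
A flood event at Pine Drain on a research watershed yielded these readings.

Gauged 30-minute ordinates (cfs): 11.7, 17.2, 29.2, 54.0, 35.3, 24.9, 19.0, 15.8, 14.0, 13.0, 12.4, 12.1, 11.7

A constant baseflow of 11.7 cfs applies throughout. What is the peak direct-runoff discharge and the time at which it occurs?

Subtracting baseflow gives direct-runoff ordinates: 0.0, 5.5, 17.5, 42.3, 23.6, 13.2, 7.3, 4.1, 2.3, 1.3, 0.7, 0.4, 0.0 cfs.
The maximum is 42.3 cfs, occurring at the reading for t = 1.5 h.

Q_p = 42.3 cfs at t = 1.5 h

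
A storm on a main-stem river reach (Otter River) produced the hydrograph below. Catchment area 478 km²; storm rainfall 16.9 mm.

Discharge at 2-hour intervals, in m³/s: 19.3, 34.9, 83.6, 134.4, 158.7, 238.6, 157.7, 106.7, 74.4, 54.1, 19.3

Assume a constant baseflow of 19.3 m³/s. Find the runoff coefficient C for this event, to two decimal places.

C ≈ 0.77

ΣQ_DR = 869.4 m³/s; V = ΣQ_DR·Δt = 6.260 × 10^6 m³.
Runoff depth d = V / A = 13.10 mm.
C = d / P = 13.10 / 16.9 = 0.77.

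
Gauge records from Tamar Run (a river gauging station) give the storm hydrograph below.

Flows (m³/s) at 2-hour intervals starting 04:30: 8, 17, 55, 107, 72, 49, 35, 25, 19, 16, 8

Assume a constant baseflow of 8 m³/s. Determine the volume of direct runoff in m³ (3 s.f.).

Direct-runoff ordinates (Q − Q_b): 0.0, 9.0, 47.0, 99.0, 64.0, 41.0, 27.0, 17.0, 11.0, 8.0, 0.0 m³/s.
ΣQ_DR = 323.0 m³/s.
With Δt = 2 h = 7200 s, V = ΣQ_DR · Δt = 323.0 × 7200 = 2.33 × 10^6 m³.

V ≈ 2.33 × 10^6 m³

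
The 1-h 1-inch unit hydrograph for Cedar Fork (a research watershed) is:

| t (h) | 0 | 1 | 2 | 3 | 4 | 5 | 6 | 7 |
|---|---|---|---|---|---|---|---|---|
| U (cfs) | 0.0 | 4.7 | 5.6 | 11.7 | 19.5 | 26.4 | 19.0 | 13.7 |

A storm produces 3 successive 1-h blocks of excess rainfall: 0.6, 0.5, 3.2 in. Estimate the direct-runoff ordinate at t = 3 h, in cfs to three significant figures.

By discrete convolution, Q_j = Σ (P_i / 1 in) · U_{j−i}.
At t = 3 h (j=3): Q = (0.6/1)·11.7 + (0.5/1)·5.6 + (3.2/1)·4.7 = 24.9 cfs.

Q ≈ 24.9 cfs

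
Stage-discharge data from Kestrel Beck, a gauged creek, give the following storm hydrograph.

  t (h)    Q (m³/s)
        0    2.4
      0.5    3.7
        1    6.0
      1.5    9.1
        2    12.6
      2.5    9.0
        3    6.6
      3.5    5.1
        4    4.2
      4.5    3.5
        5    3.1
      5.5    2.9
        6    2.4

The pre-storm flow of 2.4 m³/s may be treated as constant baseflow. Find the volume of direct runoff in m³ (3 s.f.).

V ≈ 70900 m³

Direct-runoff ordinates (Q − Q_b): 0.0, 1.3, 3.6, 6.7, 10.2, 6.6, 4.2, 2.7, 1.8, 1.1, 0.7, 0.5, 0.0 m³/s.
ΣQ_DR = 39.40 m³/s.
With Δt = 0.5 h = 1800 s, V = ΣQ_DR · Δt = 39.40 × 1800 = 70900 m³.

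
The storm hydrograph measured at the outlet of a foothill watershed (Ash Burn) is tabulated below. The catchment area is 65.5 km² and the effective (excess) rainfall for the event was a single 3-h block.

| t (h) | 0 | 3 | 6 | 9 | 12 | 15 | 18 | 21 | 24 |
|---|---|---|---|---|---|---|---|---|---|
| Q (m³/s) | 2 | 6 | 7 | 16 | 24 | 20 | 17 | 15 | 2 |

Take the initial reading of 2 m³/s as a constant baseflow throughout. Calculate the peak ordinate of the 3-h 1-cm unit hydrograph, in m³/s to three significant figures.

Direct runoff: 0.0, 4.0, 5.0, 14.0, 22.0, 18.0, 15.0, 13.0, 0.0 m³/s; ΣQ_DR = 91.00 m³/s, peak = 22.0 m³/s.
Runoff depth d = ΣQ_DR·Δt / A = 91.00 × 10800 / (65.5 km²) = 15.00 mm.
The 1-cm UH is the DRH scaled by (10 mm)/d, so U_p = 22.0 × 10/15.00 = 14.7 m³/s.

U_p ≈ 14.7 m³/s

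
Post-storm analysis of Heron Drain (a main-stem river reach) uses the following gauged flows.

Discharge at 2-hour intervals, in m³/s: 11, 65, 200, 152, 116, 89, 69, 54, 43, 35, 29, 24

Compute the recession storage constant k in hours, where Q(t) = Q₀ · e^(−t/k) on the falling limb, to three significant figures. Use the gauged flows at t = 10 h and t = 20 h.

On the falling limb, Q drops from 89 to 29 m³/s between t = 10 h and t = 20 h (Δt = 10 h).
k = −Δt / ln(Q₂/Q₁) = −10 / ln(29/89) = 8.92 h.

k ≈ 8.92 h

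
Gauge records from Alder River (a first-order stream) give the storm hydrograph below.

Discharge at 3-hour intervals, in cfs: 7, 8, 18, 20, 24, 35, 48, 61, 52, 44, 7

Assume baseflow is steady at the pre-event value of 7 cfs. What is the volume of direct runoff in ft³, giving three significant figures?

V ≈ 2.67 × 10^6 ft³

Direct-runoff ordinates (Q − Q_b): 0.0, 1.0, 11.0, 13.0, 17.0, 28.0, 41.0, 54.0, 45.0, 37.0, 0.0 cfs.
ΣQ_DR = 247.0 cfs.
With Δt = 3 h = 10800 s, V = ΣQ_DR · Δt = 247.0 × 10800 = 2.67 × 10^6 ft³.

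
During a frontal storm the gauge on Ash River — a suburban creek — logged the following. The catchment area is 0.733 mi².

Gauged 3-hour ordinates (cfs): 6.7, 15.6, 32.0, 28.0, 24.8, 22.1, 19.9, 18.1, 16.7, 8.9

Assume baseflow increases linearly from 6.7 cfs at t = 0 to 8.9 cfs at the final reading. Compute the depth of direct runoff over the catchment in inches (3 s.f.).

d ≈ 0.728 in

Direct runoff: 0.00, 8.66, 24.81, 20.57, 17.12, 14.18, 11.73, 9.69, 8.04, 0.00 cfs; ΣQ_DR = 114.8 cfs.
V = ΣQ_DR · Δt = 114.8 × 10800 s = 1.240 × 10^6 ft³.
Over A = 0.733 mi², depth = V / A = 0.728 in.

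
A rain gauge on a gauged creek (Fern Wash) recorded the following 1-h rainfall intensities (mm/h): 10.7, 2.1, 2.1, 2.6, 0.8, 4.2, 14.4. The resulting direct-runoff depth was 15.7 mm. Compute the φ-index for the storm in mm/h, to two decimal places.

φ ≈ 4.70 mm/h

Only the 2 blocks with intensity above φ contribute runoff: 10.7, 14.4 mm/h.
Σ(I−φ)·Δt = d  ⇒  (10.7+14.4 − 2φ)·1 = 15.7
φ = (25.10 − 15.7/1) / 2 = 4.70 mm/h.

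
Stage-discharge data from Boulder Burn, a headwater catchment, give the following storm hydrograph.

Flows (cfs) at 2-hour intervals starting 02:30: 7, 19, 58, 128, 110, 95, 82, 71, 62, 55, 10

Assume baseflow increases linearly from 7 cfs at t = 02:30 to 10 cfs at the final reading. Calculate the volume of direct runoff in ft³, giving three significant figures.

V ≈ 4.35 × 10^6 ft³

Direct-runoff ordinates (Q − Q_b): 0.00, 11.70, 50.40, 120.10, 101.80, 86.50, 73.20, 61.90, 52.60, 45.30, 0.00 cfs.
ΣQ_DR = 603.5 cfs.
With Δt = 2 h = 7200 s, V = ΣQ_DR · Δt = 603.5 × 7200 = 4.35 × 10^6 ft³.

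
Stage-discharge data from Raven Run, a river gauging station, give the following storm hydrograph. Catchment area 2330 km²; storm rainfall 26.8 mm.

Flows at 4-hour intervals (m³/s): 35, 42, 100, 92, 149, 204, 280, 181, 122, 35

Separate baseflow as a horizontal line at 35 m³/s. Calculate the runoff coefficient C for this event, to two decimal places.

ΣQ_DR = 890.0 m³/s; V = ΣQ_DR·Δt = 1.282 × 10^7 m³.
Runoff depth d = V / A = 5.500 mm.
C = d / P = 5.500 / 26.8 = 0.21.

C ≈ 0.21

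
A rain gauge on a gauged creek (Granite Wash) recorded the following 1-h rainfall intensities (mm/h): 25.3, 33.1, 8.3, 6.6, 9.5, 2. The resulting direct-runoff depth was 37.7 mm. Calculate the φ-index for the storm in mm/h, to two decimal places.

Only the 2 blocks with intensity above φ contribute runoff: 25.3, 33.1 mm/h.
Σ(I−φ)·Δt = d  ⇒  (25.3+33.1 − 2φ)·1 = 37.7
φ = (58.40 − 37.7/1) / 2 = 10.35 mm/h.

φ ≈ 10.35 mm/h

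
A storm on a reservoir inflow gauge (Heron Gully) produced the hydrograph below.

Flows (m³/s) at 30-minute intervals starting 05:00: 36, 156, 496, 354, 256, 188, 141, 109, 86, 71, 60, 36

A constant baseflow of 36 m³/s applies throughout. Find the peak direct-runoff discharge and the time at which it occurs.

Q_p = 460.0 m³/s at t = 06:00

Subtracting baseflow gives direct-runoff ordinates: 0.0, 120.0, 460.0, 318.0, 220.0, 152.0, 105.0, 73.0, 50.0, 35.0, 24.0, 0.0 m³/s.
The maximum is 460.0 m³/s, occurring at the reading for t = 06:00.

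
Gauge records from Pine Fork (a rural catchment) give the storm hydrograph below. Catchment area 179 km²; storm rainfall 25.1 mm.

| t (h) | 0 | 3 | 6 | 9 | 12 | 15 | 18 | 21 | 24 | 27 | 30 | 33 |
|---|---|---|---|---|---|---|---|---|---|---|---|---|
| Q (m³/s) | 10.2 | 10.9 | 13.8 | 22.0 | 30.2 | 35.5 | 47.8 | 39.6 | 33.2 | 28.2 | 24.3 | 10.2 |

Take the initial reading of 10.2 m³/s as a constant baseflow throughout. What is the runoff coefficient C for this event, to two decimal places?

ΣQ_DR = 183.5 m³/s; V = ΣQ_DR·Δt = 1.982 × 10^6 m³.
Runoff depth d = V / A = 11.07 mm.
C = d / P = 11.07 / 25.1 = 0.44.

C ≈ 0.44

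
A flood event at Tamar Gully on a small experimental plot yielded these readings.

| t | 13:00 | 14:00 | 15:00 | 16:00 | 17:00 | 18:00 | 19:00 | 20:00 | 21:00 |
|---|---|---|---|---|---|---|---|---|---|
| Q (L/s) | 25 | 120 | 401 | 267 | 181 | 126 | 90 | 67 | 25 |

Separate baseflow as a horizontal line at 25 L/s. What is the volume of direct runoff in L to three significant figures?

Direct-runoff ordinates (Q − Q_b): 0.0, 95.0, 376.0, 242.0, 156.0, 101.0, 65.0, 42.0, 0.0 L/s.
ΣQ_DR = 1077 L/s.
With Δt = 1 h = 3600 s, V = ΣQ_DR · Δt = 1077 × 3600 = 3.88 × 10^6 L.

V ≈ 3.88 × 10^6 L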